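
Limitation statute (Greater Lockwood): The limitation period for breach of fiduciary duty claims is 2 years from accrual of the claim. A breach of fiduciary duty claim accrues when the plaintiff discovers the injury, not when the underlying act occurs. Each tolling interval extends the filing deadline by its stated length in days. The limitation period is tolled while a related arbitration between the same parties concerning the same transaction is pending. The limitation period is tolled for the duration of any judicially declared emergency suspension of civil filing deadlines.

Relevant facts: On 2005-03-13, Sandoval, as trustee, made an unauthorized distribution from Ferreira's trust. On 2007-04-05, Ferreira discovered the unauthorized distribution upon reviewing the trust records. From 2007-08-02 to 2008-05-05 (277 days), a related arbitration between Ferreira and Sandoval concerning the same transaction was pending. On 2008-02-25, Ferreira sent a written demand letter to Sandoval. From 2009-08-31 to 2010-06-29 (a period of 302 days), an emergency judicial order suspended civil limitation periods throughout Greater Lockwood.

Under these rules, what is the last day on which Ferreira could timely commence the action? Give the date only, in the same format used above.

The claim did not accrue until Ferreira discovered the injury on 2007-04-05; the 2005-03-13 act date does not start the clock under the stated rule.
The untolled deadline — 2 years after 2007-04-05 — is 2009-04-05.
The pending related arbitration from 2007-08-02 to 2008-05-05 tolled the period for 277 days, extending the deadline to 2010-01-07.
The period was tolled for 302 days by the emergency suspension of filing deadlines (2009-08-31 to 2010-06-29), pushing the deadline to 2010-11-05.
None of the other events listed affects the running of the period under the stated rules.

2010-11-05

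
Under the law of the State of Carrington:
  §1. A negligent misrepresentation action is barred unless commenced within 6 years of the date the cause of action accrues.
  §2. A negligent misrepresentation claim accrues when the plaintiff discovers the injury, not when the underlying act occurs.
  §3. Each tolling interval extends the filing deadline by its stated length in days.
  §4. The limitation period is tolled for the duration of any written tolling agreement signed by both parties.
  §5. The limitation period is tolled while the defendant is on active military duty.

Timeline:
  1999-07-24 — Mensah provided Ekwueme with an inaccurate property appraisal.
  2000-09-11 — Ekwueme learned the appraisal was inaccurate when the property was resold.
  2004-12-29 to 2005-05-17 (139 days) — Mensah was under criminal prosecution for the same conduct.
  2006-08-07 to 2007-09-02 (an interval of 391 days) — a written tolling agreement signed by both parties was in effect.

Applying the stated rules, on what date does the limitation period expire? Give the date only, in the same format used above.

2007-10-07

Accrual is tied to discovery, so the period began on 2000-09-11 rather than on 1999-07-24 when the act occurred.
6 years from 2000-09-11 is 2006-09-11.
The period was tolled for 391 days by the written tolling agreement (2006-08-07 to 2007-09-02), pushing the deadline to 2007-10-07.
No stated provision tolls the period for a criminal prosecution, so the interval from 2004-12-29 to 2005-05-17 has no effect on the deadline.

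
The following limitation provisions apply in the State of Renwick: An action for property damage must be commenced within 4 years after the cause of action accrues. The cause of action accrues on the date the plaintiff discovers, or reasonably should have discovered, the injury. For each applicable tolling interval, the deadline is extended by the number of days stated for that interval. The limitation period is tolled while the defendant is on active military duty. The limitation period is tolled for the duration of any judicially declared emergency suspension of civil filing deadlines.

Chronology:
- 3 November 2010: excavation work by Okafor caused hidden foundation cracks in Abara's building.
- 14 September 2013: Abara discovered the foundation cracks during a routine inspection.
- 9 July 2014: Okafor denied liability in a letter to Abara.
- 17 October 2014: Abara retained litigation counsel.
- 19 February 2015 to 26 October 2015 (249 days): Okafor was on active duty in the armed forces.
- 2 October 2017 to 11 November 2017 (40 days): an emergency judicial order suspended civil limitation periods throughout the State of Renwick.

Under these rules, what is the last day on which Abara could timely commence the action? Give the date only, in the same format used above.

30 June 2018

Accrual is tied to discovery, so the period began on 14 September 2013 rather than on 3 November 2010 when the act occurred.
4 years from 14 September 2013 is 14 September 2017.
The period was tolled for 249 days by the defendant's active military service (19 February 2015 to 26 October 2015), pushing the deadline to 21 May 2018.
The emergency suspension of filing deadlines from 2 October 2017 to 11 November 2017 tolled the period for 40 days, extending the deadline to 30 June 2018.
None of the other events listed affects the running of the period under the stated rules.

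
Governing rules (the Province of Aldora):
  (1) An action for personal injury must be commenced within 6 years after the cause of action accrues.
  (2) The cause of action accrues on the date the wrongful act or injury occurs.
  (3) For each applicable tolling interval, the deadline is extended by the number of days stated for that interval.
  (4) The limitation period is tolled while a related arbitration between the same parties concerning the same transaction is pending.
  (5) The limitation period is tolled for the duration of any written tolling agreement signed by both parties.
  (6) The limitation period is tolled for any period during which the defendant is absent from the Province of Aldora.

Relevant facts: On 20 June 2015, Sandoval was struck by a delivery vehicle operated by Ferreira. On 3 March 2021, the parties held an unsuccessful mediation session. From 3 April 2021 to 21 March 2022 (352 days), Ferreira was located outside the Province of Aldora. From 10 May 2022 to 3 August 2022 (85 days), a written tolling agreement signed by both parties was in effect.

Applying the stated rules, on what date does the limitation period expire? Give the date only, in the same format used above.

31 August 2022

The claim accrued on 20 June 2015, when the wrongful act occurred.
6 years from 20 June 2015 is 20 June 2021.
The defendant's absence from the jurisdiction from 3 April 2021 to 21 March 2022 tolled the period for 352 days, extending the deadline to 7 June 2022.
The written tolling agreement from 10 May 2022 to 3 August 2022 tolled the period for 85 days, extending the deadline to 31 August 2022.
The other events in the timeline have no effect on the limitation period under the stated rules.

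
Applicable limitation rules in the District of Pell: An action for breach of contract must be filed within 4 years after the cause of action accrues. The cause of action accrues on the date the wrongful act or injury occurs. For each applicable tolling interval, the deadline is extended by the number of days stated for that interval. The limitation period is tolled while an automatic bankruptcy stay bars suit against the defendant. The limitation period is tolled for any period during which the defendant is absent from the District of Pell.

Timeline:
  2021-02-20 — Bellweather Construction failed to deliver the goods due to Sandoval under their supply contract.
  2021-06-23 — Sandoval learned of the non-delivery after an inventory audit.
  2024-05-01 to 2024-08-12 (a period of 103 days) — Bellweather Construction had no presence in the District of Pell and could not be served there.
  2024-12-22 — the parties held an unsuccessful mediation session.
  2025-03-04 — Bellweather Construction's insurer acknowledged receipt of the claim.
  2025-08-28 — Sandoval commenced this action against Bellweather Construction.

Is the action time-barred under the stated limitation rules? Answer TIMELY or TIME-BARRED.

TIME-BARRED

Accrual is governed by the date of the act, so the period began to run on 2021-02-20; the later discovery on 2021-06-23 is irrelevant under the stated rule.
The untolled deadline — 4 years after 2021-02-20 — is 2025-02-20.
The period was tolled for 103 days by the defendant's absence from the jurisdiction (2024-05-01 to 2024-08-12), pushing the deadline to 2025-06-03.
Nothing else in the chronology tolls or restarts the period.
Sandoval filed on 2025-08-28, after the 2025-06-03 deadline, so the action is time-barred.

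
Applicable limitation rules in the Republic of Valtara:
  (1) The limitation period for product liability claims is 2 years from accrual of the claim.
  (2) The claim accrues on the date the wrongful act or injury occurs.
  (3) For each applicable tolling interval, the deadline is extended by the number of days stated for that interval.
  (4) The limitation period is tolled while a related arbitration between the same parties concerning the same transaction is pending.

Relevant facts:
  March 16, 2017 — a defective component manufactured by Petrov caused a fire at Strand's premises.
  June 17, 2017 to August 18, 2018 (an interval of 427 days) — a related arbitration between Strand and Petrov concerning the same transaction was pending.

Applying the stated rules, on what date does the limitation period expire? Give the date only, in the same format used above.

May 16, 2020

The limitation period began to run on March 16, 2017.
2 years from March 16, 2017 is March 16, 2019.
The pending related arbitration from June 17, 2017 to August 18, 2018 tolled the period for 427 days, extending the deadline to May 16, 2020.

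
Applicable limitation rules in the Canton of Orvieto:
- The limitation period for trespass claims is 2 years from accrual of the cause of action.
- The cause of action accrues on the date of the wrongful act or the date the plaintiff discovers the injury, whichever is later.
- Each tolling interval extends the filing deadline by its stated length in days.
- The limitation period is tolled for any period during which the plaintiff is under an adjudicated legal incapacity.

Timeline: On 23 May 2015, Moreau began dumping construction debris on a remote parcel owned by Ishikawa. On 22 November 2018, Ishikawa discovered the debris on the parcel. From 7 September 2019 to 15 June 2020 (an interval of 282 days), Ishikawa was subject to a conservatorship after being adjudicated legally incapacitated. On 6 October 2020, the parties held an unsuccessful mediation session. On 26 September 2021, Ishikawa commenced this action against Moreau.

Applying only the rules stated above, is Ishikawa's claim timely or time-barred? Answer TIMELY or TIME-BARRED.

TIME-BARRED

The claim accrued on 22 November 2018 — the later of the 23 May 2015 act and the 22 November 2018 discovery.
2 years from 22 November 2018 is 22 November 2020.
Because the plaintiff's legal incapacity ran from 7 September 2019 to 15 June 2020, the deadline is extended by 282 days to 31 August 2021.
The other events in the timeline have no effect on the limitation period under the stated rules.
Filing on 26 September 2021 missed the 31 August 2021 deadline — the action is time-barred.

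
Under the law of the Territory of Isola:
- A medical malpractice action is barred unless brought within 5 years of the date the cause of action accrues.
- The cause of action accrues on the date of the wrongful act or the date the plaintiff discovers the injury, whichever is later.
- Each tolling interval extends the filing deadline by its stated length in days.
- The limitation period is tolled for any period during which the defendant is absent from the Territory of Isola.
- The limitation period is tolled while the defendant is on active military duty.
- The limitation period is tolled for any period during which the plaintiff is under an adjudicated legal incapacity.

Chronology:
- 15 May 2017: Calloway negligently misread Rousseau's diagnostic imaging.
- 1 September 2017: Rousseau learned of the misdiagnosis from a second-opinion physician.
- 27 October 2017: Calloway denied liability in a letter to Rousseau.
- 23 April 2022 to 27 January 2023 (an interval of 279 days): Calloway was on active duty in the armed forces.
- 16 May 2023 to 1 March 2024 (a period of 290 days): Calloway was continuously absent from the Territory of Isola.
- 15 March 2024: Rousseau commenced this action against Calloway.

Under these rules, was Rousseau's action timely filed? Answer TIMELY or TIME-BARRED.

The claim accrued on 1 September 2017 — the later of the 15 May 2017 act and the 1 September 2017 discovery.
5 years from 1 September 2017 is 1 September 2022.
Because the defendant's active military service ran from 23 April 2022 to 27 January 2023, the deadline is extended by 279 days to 7 June 2023.
Because the defendant's absence from the jurisdiction ran from 16 May 2023 to 1 March 2024, the deadline is extended by 290 days to 23 March 2024.
Nothing else in the chronology tolls or restarts the period.
The 15 March 2024 filing precedes the 23 March 2024 deadline; the claim is timely.

TIMELY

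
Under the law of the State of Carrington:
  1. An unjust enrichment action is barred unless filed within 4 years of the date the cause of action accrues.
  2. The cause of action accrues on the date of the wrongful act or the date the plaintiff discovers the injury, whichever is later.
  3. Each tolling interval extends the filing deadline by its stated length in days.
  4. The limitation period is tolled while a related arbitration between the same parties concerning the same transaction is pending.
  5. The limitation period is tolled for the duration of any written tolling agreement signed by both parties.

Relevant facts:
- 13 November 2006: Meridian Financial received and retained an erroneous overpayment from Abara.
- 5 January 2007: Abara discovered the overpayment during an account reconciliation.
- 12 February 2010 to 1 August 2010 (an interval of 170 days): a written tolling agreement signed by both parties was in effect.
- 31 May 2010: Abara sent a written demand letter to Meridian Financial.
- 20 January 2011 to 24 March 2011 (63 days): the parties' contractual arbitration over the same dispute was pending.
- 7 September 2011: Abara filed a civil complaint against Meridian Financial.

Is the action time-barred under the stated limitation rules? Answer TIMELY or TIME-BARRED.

Taking the later of the act (13 November 2006) and discovery (5 January 2007), the claim accrued on 5 January 2007.
4 years from 5 January 2007 is 5 January 2011.
The period was tolled for 170 days by the written tolling agreement (12 February 2010 to 1 August 2010), pushing the deadline to 24 June 2011.
Because the pending related arbitration ran from 20 January 2011 to 24 March 2011, the deadline is extended by 63 days to 26 August 2011.
The other events in the timeline have no effect on the limitation period under the stated rules.
The 7 September 2011 filing falls after the 26 August 2011 deadline; the claim is time-barred.

TIME-BARRED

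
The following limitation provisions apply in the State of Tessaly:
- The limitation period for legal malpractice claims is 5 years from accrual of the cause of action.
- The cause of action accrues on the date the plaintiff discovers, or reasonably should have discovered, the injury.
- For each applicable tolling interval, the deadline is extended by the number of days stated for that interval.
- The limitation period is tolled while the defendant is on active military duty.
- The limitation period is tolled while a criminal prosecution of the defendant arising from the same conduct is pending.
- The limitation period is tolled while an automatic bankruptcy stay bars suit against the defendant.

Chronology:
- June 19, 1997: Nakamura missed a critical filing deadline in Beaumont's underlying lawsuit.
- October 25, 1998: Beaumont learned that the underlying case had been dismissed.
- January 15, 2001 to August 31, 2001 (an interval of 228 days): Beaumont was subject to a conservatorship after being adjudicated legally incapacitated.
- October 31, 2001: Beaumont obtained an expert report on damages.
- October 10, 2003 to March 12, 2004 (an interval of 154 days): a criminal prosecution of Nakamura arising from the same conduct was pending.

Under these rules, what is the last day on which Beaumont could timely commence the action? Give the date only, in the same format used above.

March 27, 2004

The claim did not accrue until Beaumont discovered the injury on October 25, 1998; the June 19, 1997 act date does not start the clock under the stated rule.
The untolled deadline — 5 years after October 25, 1998 — is October 25, 2003.
Because the pending criminal prosecution ran from October 10, 2003 to March 12, 2004, the deadline is extended by 154 days to March 27, 2004.
No stated provision tolls the period for the plaintiff's incapacity, so the interval from January 15, 2001 to August 31, 2001 has no effect on the deadline.
The other events in the timeline have no effect on the limitation period under the stated rules.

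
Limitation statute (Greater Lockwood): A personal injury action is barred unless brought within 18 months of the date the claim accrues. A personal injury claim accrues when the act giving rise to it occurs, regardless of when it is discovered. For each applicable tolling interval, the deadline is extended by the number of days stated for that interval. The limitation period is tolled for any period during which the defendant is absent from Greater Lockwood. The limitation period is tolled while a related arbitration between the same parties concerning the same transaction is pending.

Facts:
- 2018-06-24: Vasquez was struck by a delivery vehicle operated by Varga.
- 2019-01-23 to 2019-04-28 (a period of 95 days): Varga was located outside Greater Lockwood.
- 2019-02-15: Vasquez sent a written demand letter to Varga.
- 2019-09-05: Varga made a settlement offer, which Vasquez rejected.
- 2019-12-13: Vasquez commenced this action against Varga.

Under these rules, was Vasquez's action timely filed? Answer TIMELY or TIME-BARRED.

The claim accrued on 2018-06-24, when the wrongful act occurred.
The untolled deadline — 18 months after 2018-06-24 — is 2019-12-24.
Because the defendant's absence from the jurisdiction ran from 2019-01-23 to 2019-04-28, the deadline is extended by 95 days to 2020-03-28.
The other events in the timeline have no effect on the limitation period under the stated rules.
Filing on 2019-12-13 beat the 2020-03-28 deadline — the action is timely.

TIMELY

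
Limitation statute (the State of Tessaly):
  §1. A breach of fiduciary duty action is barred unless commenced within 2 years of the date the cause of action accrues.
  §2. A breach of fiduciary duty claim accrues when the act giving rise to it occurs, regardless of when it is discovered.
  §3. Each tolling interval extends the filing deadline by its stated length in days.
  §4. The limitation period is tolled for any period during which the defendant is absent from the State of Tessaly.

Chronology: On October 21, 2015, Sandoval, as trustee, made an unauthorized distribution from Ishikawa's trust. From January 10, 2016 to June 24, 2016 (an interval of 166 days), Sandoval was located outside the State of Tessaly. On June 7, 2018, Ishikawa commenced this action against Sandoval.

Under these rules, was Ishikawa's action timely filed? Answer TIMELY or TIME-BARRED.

The limitation period began to run on October 21, 2015.
The untolled deadline — 2 years after October 21, 2015 — is October 21, 2017.
The defendant's absence from the jurisdiction from January 10, 2016 to June 24, 2016 tolled the period for 166 days, extending the deadline to April 5, 2018.
Ishikawa filed on June 7, 2018, after the April 5, 2018 deadline, so the action is time-barred.

TIME-BARRED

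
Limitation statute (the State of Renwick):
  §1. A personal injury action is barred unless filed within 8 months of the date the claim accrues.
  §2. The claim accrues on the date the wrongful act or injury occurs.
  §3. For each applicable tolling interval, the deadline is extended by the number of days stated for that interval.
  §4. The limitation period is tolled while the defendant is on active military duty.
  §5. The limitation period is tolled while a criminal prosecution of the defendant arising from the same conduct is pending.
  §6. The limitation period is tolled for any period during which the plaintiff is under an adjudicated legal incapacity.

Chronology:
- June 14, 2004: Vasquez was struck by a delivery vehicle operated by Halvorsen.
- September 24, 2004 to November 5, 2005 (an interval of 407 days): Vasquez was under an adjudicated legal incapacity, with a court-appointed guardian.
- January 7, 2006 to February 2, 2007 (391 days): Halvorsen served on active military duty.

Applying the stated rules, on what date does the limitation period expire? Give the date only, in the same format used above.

The claim accrued on June 14, 2004, the date of the act.
Adding the 8 months base period to June 14, 2004 gives a deadline of February 14, 2005, before any tolling.
Because the plaintiff's legal incapacity ran from September 24, 2004 to November 5, 2005, the deadline is extended by 407 days to March 28, 2006.
Because the defendant's active military service ran from January 7, 2006 to February 2, 2007, the deadline is extended by 391 days to April 23, 2007.

April 23, 2007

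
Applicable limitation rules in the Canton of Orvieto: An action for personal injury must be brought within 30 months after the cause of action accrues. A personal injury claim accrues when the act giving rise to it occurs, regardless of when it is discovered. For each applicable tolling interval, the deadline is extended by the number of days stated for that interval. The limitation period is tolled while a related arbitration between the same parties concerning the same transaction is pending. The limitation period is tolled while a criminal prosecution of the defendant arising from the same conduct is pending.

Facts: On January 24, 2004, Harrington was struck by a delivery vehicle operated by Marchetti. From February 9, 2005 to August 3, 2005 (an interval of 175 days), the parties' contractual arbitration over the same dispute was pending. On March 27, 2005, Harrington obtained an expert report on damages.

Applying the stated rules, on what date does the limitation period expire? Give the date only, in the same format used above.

January 15, 2007

The limitation period began to run on January 24, 2004.
30 months from January 24, 2004 is July 24, 2006.
The pending related arbitration from February 9, 2005 to August 3, 2005 tolled the period for 175 days, extending the deadline to January 15, 2007.
The other events in the timeline have no effect on the limitation period under the stated rules.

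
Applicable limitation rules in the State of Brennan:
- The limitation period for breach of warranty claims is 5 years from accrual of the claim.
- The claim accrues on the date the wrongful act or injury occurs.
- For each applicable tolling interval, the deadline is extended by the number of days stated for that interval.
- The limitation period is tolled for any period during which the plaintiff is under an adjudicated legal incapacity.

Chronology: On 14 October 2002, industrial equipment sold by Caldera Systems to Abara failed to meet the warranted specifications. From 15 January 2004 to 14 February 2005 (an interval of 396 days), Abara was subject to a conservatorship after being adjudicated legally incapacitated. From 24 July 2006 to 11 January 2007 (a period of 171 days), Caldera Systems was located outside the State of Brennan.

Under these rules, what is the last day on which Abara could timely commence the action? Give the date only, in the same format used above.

13 November 2008

The claim accrued on 14 October 2002, the date of the act.
5 years from 14 October 2002 is 14 October 2007.
The period was tolled for 396 days by the plaintiff's legal incapacity (15 January 2004 to 14 February 2005), pushing the deadline to 13 November 2008.
Although the defendant's absence ran from 24 July 2006 to 11 January 2007, the stated rules do not make that a tolling event, so it is disregarded.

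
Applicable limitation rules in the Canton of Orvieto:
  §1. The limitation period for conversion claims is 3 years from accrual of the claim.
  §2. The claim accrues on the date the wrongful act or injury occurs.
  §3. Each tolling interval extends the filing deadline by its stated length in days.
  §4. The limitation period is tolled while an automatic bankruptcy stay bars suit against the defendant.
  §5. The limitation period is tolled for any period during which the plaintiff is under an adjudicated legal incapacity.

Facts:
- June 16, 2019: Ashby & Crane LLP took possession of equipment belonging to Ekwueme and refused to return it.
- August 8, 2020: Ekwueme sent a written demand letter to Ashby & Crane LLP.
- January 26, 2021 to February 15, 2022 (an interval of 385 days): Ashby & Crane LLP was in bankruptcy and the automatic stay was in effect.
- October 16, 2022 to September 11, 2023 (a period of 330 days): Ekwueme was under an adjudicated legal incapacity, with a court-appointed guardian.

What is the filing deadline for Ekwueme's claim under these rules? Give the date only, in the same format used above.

The claim accrued on June 16, 2019, when the wrongful act occurred.
3 years from June 16, 2019 is June 16, 2022.
The automatic bankruptcy stay from January 26, 2021 to February 15, 2022 tolled the period for 385 days, extending the deadline to July 6, 2023.
The plaintiff's legal incapacity from October 16, 2022 to September 11, 2023 tolled the period for 330 days, extending the deadline to May 31, 2024.
The other events in the timeline have no effect on the limitation period under the stated rules.

May 31, 2024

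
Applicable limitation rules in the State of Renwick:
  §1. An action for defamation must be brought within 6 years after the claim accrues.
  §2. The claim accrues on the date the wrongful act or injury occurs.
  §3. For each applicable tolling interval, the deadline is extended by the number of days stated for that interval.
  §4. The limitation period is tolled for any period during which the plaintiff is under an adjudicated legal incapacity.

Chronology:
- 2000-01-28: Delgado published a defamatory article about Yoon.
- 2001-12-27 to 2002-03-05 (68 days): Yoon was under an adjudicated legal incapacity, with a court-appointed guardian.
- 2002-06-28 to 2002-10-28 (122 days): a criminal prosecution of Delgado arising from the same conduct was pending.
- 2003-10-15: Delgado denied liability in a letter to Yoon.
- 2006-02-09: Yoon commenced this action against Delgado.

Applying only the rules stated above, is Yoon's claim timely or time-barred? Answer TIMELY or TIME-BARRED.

TIMELY

The claim accrued on 2000-01-28, the date of the act.
6 years from 2000-01-28 is 2006-01-28.
Because the plaintiff's legal incapacity ran from 2001-12-27 to 2002-03-05, the deadline is extended by 68 days to 2006-04-06.
The pending criminal prosecution from 2002-06-28 to 2002-10-28 does not toll the period, because no stated rule makes a criminal prosecution a tolling event.
None of the other events listed affects the running of the period under the stated rules.
Filing on 2006-02-09 beat the 2006-04-06 deadline — the action is timely.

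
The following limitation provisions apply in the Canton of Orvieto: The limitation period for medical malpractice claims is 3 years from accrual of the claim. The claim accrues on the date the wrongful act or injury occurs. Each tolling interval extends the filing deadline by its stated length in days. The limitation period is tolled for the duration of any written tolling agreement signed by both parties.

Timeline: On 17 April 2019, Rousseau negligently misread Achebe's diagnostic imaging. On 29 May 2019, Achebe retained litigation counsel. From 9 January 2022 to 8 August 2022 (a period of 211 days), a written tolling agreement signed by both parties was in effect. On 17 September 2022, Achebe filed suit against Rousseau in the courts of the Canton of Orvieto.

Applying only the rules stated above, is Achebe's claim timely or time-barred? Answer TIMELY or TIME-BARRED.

The limitation period began to run on 17 April 2019.
Adding the 3 years base period to 17 April 2019 gives a deadline of 17 April 2022, before any tolling.
The period was tolled for 211 days by the written tolling agreement (9 January 2022 to 8 August 2022), pushing the deadline to 14 November 2022.
Nothing else in the chronology tolls or restarts the period.
The 17 September 2022 filing precedes the 14 November 2022 deadline; the claim is timely.

TIMELY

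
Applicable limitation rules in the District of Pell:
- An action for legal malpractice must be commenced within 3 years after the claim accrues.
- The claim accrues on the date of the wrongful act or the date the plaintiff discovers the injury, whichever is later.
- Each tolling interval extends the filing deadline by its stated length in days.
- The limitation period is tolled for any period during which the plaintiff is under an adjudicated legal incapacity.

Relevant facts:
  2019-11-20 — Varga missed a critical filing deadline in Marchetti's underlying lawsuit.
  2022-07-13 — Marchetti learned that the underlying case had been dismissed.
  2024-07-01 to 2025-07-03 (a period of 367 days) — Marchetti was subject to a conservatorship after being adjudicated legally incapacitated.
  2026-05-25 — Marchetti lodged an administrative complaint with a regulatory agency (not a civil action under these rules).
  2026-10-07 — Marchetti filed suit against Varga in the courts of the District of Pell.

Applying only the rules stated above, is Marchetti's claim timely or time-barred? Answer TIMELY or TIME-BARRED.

Because discovery on 2022-07-13 post-dates the 2019-11-20 act, accrual under the later-of rule falls on 2022-07-13.
3 years from 2022-07-13 is 2025-07-13.
The plaintiff's legal incapacity from 2024-07-01 to 2025-07-03 tolled the period for 367 days, extending the deadline to 2026-07-15.
None of the other events listed affects the running of the period under the stated rules.
Marchetti filed on 2026-10-07, after the 2026-07-15 deadline, so the action is time-barred.

TIME-BARRED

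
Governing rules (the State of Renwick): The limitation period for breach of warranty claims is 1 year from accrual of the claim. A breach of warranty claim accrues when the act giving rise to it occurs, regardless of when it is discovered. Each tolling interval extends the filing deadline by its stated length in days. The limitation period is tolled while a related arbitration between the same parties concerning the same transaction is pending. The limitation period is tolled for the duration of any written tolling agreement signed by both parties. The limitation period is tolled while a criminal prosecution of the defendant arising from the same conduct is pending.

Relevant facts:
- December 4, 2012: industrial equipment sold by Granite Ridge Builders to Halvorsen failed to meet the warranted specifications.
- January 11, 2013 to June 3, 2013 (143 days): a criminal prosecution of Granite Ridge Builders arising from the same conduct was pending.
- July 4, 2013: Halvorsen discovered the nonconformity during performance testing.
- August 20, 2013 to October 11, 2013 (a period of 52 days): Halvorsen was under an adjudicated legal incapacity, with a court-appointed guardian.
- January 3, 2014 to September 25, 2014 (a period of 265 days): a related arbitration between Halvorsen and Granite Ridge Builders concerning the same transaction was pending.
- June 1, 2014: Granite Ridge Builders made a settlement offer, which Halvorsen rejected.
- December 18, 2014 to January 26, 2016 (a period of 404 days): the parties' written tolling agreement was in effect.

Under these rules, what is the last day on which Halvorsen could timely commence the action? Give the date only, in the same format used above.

Accrual is governed by the date of the act, so the period began to run on December 4, 2012; the later discovery on July 4, 2013 is irrelevant under the stated rule.
The untolled deadline — 1 year after December 4, 2012 — is December 4, 2013.
Because the pending criminal prosecution ran from January 11, 2013 to June 3, 2013, the deadline is extended by 143 days to April 26, 2014.
The period was tolled for 265 days by the pending related arbitration (January 3, 2014 to September 25, 2014), pushing the deadline to January 16, 2015.
The period was tolled for 404 days by the written tolling agreement (December 18, 2014 to January 26, 2016), pushing the deadline to February 24, 2016.
Although the plaintiff's incapacity ran from August 20, 2013 to October 11, 2013, the stated rules do not make that a tolling event, so it is disregarded.
Nothing else in the chronology tolls or restarts the period.

February 24, 2016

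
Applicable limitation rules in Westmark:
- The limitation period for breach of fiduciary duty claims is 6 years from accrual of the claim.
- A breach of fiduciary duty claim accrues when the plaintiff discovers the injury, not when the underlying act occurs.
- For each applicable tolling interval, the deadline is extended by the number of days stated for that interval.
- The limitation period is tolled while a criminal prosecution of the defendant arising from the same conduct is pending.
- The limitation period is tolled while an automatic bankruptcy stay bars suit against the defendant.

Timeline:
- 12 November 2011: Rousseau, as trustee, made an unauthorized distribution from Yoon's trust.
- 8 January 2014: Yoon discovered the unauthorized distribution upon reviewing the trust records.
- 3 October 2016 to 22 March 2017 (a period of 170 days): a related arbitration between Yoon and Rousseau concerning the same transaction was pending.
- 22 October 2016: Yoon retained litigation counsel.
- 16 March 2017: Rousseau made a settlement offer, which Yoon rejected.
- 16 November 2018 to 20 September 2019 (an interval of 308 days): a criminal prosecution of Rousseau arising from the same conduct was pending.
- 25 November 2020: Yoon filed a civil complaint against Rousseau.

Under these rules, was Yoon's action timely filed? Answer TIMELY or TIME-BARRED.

TIME-BARRED

Accrual is tied to discovery, so the period began on 8 January 2014 rather than on 12 November 2011 when the act occurred.
6 years from 8 January 2014 is 8 January 2020.
The pending criminal prosecution from 16 November 2018 to 20 September 2019 tolled the period for 308 days, extending the deadline to 11 November 2020.
Although a pending arbitration ran from 3 October 2016 to 22 March 2017, the stated rules do not make that a tolling event, so it is disregarded.
Nothing else in the chronology tolls or restarts the period.
The 25 November 2020 filing falls after the 11 November 2020 deadline; the claim is time-barred.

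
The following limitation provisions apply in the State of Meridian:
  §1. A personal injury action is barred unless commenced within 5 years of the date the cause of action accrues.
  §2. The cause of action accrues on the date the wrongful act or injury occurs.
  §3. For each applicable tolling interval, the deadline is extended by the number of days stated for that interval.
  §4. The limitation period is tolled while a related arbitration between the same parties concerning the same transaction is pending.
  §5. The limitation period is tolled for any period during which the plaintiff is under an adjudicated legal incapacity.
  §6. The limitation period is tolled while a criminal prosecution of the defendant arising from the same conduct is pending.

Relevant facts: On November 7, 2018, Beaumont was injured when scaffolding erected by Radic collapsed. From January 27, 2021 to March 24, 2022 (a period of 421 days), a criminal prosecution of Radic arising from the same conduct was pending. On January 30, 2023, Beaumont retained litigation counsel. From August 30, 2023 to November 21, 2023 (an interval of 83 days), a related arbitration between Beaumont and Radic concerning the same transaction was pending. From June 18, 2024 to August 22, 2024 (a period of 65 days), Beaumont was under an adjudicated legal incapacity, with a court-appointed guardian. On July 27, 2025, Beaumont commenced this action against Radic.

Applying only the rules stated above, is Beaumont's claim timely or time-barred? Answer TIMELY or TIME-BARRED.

The cause of action accrued on November 7, 2018, the date of the act.
5 years from November 7, 2018 is November 7, 2023.
The pending criminal prosecution from January 27, 2021 to March 24, 2022 tolled the period for 421 days, extending the deadline to January 1, 2025.
The pending related arbitration from August 30, 2023 to November 21, 2023 tolled the period for 83 days, extending the deadline to March 25, 2025.
The period was tolled for 65 days by the plaintiff's legal incapacity (June 18, 2024 to August 22, 2024), pushing the deadline to May 29, 2025.
Nothing else in the chronology tolls or restarts the period.
Beaumont filed on July 27, 2025, after the May 29, 2025 deadline, so the action is time-barred.

TIME-BARRED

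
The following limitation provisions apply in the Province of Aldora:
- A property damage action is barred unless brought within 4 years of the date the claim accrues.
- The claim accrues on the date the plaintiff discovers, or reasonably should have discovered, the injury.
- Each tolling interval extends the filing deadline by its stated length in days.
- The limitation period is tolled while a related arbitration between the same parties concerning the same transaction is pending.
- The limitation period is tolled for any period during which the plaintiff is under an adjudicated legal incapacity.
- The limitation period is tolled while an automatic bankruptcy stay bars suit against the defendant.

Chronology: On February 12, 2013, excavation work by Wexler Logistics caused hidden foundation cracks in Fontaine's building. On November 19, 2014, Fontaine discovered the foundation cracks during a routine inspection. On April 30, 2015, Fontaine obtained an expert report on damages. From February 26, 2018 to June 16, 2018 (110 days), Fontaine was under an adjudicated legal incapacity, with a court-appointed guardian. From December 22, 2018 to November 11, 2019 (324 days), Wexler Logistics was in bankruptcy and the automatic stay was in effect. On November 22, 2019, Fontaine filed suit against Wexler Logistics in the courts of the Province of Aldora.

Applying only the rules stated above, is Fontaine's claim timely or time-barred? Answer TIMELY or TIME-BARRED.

TIMELY

The claim did not accrue until Fontaine discovered the injury on November 19, 2014; the February 12, 2013 act date does not start the clock under the stated rule.
The untolled deadline — 4 years after November 19, 2014 — is November 19, 2018.
The period was tolled for 110 days by the plaintiff's legal incapacity (February 26, 2018 to June 16, 2018), pushing the deadline to March 9, 2019.
The period was tolled for 324 days by the automatic bankruptcy stay (December 22, 2018 to November 11, 2019), pushing the deadline to January 27, 2020.
The other events in the timeline have no effect on the limitation period under the stated rules.
Fontaine filed on November 22, 2019, before the January 27, 2020 deadline, so the action is timely.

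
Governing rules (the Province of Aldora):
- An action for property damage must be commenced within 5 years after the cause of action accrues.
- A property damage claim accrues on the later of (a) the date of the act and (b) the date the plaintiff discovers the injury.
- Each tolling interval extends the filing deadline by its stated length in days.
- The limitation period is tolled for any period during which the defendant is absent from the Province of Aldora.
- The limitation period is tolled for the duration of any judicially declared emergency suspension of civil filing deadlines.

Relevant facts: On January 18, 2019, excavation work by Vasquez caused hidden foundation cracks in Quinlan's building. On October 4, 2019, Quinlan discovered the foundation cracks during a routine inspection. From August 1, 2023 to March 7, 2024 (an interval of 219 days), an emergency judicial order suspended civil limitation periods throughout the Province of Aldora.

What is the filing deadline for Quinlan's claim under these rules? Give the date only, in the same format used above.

May 11, 2025

Taking the later of the act (January 18, 2019) and discovery (October 4, 2019), the claim accrued on October 4, 2019.
The untolled deadline — 5 years after October 4, 2019 — is October 4, 2024.
The period was tolled for 219 days by the emergency suspension of filing deadlines (August 1, 2023 to March 7, 2024), pushing the deadline to May 11, 2025.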